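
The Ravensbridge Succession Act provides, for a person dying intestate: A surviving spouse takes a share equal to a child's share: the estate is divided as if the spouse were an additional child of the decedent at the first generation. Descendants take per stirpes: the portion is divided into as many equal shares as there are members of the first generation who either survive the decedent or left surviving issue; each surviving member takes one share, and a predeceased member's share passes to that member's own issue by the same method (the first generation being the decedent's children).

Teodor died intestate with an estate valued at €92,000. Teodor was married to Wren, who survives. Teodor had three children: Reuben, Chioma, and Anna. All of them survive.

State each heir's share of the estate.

The spouse counts as an additional share at the children's level, so there are 4 primary shares of €23,000. Wren takes one such share (€23,000).
The children's combined portion (€69,000) is divided into 3 shares of €23,000: Reuben, Chioma, and Anna each take €23,000.

Wren: €23,000; Reuben: €23,000; Chioma: €23,000; Anna: €23,000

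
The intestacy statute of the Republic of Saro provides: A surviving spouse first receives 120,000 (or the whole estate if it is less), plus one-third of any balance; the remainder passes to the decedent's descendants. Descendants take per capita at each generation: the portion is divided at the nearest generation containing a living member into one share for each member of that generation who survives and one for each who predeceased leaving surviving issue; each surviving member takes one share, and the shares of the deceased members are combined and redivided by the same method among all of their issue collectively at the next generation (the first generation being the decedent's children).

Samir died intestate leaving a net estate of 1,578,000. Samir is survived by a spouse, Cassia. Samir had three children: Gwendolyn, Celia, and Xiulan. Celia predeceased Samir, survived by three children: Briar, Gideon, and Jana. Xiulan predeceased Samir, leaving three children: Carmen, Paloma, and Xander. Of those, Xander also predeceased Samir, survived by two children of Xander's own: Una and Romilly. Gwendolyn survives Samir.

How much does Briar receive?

Cassia first takes 120,000, leaving a balance of 1,458,000. Cassia then takes one-third of the balance (486,000), for a total of 606,000. The remaining 972,000 passes to the descendants.
The descendants' portion (972,000) is divided at the children's generation into 3 shares of 324,000. Gwendolyn takes 324,000. The 2 shares of the deceased (Celia and Xiulan) are combined into a pool of 648,000.
That pool (648,000) is divided at the grandchildren's generation into 6 shares of 108,000. Briar, Gideon, Jana, Carmen, and Paloma each take 108,000. The remaining share for the deceased Xander (108,000) is carried to the next generation.
That pool (108,000) is divided at the great-grandchildren's generation equally among Una and Romilly: 54,000 each.

Briar receives 108,000.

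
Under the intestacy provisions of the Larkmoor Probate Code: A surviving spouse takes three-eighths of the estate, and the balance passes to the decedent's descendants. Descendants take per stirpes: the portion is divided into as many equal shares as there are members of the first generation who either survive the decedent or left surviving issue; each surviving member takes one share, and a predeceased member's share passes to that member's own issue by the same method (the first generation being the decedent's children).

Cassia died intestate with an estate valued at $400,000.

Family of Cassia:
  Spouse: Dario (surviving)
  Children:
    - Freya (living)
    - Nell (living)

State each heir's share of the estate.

Dario: $150,000; Freya: $125,000; Nell: $125,000

Dario takes three-eighths of $400,000 = $150,000. The remaining $250,000 passes to the descendants.
The descendants' portion ($250,000) is divided into 2 shares of $125,000: Freya and Nell each take $125,000.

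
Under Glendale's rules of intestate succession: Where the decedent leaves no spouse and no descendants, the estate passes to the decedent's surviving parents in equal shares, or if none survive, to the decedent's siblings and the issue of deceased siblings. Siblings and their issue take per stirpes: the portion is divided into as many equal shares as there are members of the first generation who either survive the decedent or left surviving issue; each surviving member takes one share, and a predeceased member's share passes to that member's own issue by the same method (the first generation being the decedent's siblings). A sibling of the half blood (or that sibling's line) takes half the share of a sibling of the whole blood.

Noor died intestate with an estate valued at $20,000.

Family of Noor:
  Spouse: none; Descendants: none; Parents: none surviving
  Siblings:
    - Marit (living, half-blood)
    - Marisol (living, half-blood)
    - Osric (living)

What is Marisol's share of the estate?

Marisol receives $5,000.

The entire $20,000 passes to the siblings and their issue.
Counting each half-blood sibling's line as half a unit, there are 2 units in $20,000, so one unit is $10,000. Whole-blood lines (Osric) take $10,000 each; half-blood lines (Marit and Marisol) take $5,000 each.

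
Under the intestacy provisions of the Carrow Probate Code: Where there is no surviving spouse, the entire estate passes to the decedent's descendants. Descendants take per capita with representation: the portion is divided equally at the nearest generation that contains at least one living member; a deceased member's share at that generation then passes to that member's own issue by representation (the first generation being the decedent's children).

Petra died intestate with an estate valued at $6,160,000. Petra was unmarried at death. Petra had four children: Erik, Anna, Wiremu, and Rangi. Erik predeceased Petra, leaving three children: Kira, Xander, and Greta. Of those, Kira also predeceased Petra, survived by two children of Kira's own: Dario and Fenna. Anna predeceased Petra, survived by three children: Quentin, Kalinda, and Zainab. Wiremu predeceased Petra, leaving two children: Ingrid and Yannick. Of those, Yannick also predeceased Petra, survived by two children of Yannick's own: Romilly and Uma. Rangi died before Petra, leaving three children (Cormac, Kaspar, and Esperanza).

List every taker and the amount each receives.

The entire $6,160,000 passes to the descendants.
No child survives, so the initial division is made at the grandchildren's generation.
That amount ($6,160,000) is divided into 11 shares of $560,000: Xander, Greta, Quentin, Kalinda, Zainab, Ingrid, Cormac, Kaspar, and Esperanza each take $560,000; Kira's $560,000 share passes to Kira's issue; Yannick's $560,000 share passes to Yannick's issue.
Kira's share ($560,000) is divided into 2 shares of $280,000: Dario and Fenna each take $280,000.
Yannick's share ($560,000) is divided into 2 shares of $280,000: Romilly and Uma each take $280,000.

Dario: $280,000; Fenna: $280,000; Xander: $560,000; Greta: $560,000; Quentin: $560,000; Kalinda: $560,000; Zainab: $560,000; Ingrid: $560,000; Romilly: $280,000; Uma: $280,000; Cormac: $560,000; Kaspar: $560,000; Esperanza: $560,000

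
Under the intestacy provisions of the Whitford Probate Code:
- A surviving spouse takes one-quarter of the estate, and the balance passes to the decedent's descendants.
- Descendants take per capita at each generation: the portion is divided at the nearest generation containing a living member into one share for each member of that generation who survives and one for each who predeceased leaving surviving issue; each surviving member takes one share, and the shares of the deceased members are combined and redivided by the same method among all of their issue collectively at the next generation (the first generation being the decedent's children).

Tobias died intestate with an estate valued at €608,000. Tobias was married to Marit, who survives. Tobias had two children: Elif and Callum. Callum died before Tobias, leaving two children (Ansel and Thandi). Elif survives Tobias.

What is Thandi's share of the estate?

Thandi receives €114,000.

Marit takes one-quarter of €608,000 = €152,000. The remaining €456,000 passes to the descendants.
The descendants' portion (€456,000) is divided at the children's generation into 2 shares of €228,000. Elif takes €228,000. The remaining share for the deceased Callum (€228,000) is carried to the next generation.
That pool (€228,000) is divided at the grandchildren's generation equally among Ansel and Thandi: €114,000 each.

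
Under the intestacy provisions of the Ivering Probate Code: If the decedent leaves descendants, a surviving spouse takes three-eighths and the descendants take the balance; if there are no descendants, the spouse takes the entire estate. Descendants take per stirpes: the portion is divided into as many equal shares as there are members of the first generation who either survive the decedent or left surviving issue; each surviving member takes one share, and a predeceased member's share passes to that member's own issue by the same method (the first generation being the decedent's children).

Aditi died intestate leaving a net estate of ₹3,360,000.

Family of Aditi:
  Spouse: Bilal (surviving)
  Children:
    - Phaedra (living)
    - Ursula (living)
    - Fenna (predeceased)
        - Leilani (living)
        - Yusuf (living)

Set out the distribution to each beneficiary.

Bilal: ₹1,260,000; Phaedra: ₹700,000; Ursula: ₹700,000; Leilani: ₹350,000; Yusuf: ₹350,000

Bilal takes three-eighths of ₹3,360,000 = ₹1,260,000. The remaining ₹2,100,000 passes to the descendants.
The descendants' portion (₹2,100,000) is divided into 3 shares of ₹700,000: Phaedra and Ursula each take ₹700,000; Fenna's ₹700,000 share passes to Fenna's issue.
Fenna's share (₹700,000) is divided into 2 shares of ₹350,000: Leilani and Yusuf each take ₹350,000.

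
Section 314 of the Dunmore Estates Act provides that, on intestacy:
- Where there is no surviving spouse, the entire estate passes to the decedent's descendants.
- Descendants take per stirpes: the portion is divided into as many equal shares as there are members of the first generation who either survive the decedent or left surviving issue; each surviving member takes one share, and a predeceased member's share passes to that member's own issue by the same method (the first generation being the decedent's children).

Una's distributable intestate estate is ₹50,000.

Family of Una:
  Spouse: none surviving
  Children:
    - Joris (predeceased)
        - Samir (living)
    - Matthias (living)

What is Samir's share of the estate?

The entire ₹50,000 passes to the descendants.
That amount (₹50,000) is divided into 2 shares of ₹25,000: Matthias takes ₹25,000; Joris's ₹25,000 share passes to Joris's issue.
Joris's share (₹25,000) passes entirely to Samir.

Samir receives ₹25,000.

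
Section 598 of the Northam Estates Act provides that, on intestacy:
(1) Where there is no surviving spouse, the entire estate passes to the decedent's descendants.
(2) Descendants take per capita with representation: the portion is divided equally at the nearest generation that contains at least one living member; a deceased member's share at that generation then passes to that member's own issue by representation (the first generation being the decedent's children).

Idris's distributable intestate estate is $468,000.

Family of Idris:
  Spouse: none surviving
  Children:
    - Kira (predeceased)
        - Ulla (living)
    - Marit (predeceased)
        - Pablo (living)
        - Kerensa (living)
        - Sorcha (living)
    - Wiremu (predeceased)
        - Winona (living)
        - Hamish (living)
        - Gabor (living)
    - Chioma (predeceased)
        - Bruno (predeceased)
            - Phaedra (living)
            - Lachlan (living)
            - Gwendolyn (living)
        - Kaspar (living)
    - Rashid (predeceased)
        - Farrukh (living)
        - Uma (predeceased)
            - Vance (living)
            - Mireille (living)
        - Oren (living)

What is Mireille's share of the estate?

Mireille receives $19,500.

The entire $468,000 passes to the descendants.
No child survives, so the initial division is made at the grandchildren's generation.
That amount ($468,000) is divided into 12 shares of $39,000: Ulla, Pablo, Kerensa, Sorcha, Winona, Hamish, Gabor, Kaspar, Farrukh, and Oren each take $39,000; Bruno's $39,000 share passes to Bruno's issue; Uma's $39,000 share passes to Uma's issue.
Bruno's share ($39,000) is divided into 3 shares of $13,000: Phaedra, Lachlan, and Gwendolyn each take $13,000.
Uma's share ($39,000) is divided into 2 shares of $19,500: Vance and Mireille each take $19,500.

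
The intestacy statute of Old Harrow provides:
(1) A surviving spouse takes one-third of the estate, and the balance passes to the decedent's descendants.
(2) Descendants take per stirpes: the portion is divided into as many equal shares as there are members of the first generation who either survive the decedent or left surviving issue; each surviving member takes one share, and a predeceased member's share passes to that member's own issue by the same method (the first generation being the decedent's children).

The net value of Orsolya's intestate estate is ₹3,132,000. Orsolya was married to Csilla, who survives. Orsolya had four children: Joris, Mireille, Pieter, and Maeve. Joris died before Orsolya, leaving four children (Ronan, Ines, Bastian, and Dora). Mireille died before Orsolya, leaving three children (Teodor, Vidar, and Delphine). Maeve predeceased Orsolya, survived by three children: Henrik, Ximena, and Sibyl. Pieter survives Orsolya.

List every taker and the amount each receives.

Csilla takes one-third of ₹3,132,000 = ₹1,044,000. The remaining ₹2,088,000 passes to the descendants.
The descendants' portion (₹2,088,000) is divided into 4 shares of ₹522,000: Pieter takes ₹522,000; Joris's ₹522,000 share passes to Joris's issue; Mireille's ₹522,000 share passes to Mireille's issue; Maeve's ₹522,000 share passes to Maeve's issue.
Joris's share (₹522,000) is divided into 4 shares of ₹130,500: Ronan, Ines, Bastian, and Dora each take ₹130,500.
Mireille's share (₹522,000) is divided into 3 shares of ₹174,000: Teodor, Vidar, and Delphine each take ₹174,000.
Maeve's share (₹522,000) is divided into 3 shares of ₹174,000: Henrik, Ximena, and Sibyl each take ₹174,000.

Csilla: ₹1,044,000; Ronan: ₹130,500; Ines: ₹130,500; Bastian: ₹130,500; Dora: ₹130,500; Teodor: ₹174,000; Vidar: ₹174,000; Delphine: ₹174,000; Pieter: ₹522,000; Henrik: ₹174,000; Ximena: ₹174,000; Sibyl: ₹174,000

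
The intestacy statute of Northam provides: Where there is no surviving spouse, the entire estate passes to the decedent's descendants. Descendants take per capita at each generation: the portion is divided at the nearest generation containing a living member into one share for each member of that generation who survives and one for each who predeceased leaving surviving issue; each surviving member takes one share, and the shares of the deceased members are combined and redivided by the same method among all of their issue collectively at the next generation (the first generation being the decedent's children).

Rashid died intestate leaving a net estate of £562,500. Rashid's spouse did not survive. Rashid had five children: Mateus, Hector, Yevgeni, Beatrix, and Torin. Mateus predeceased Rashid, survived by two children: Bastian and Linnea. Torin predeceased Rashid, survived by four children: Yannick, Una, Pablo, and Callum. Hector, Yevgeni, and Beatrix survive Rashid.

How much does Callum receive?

The entire £562,500 passes to the descendants.
That amount (£562,500) is divided at the children's generation into 5 shares of £112,500. Hector, Yevgeni, and Beatrix each take £112,500. The 2 shares of the deceased (Mateus and Torin) are combined into a pool of £225,000.
That pool (£225,000) is divided at the grandchildren's generation equally among Bastian, Linnea, Yannick, Una, Pablo, and Callum: £37,500 each.

Callum receives £37,500.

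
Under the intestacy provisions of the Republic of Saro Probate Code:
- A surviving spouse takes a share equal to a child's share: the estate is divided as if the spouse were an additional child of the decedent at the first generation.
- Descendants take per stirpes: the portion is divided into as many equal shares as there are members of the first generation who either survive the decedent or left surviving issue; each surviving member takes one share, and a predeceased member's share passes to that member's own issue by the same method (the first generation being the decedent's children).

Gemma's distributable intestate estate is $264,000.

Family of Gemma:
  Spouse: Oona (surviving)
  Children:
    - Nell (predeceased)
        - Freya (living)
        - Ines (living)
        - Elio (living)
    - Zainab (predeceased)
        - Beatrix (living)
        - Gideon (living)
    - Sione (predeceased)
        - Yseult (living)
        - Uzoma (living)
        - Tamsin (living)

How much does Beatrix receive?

The spouse counts as an additional share at the children's level, so there are 4 primary shares of $66,000. Oona takes one such share ($66,000).
The children's combined portion ($198,000) is divided into 3 shares of $66,000: Nell's $66,000 share passes to Nell's issue; Zainab's $66,000 share passes to Zainab's issue; Sione's $66,000 share passes to Sione's issue.
Nell's share ($66,000) is divided into 3 shares of $22,000: Freya, Ines, and Elio each take $22,000.
Zainab's share ($66,000) is divided into 2 shares of $33,000: Beatrix and Gideon each take $33,000.
Sione's share ($66,000) is divided into 3 shares of $22,000: Yseult, Uzoma, and Tamsin each take $22,000.

Beatrix receives $33,000.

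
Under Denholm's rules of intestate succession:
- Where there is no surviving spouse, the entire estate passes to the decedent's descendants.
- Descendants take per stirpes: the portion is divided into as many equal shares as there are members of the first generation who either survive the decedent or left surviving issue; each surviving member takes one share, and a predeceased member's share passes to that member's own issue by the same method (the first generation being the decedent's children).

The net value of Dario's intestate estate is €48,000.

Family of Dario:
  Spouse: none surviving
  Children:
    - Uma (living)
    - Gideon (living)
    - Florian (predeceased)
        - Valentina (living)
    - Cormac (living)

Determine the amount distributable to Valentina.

The entire €48,000 passes to the descendants.
That amount (€48,000) is divided into 4 shares of €12,000: Uma, Gideon, and Cormac each take €12,000; Florian's €12,000 share passes to Florian's issue.
Florian's share (€12,000) passes entirely to Valentina.

Valentina receives €12,000.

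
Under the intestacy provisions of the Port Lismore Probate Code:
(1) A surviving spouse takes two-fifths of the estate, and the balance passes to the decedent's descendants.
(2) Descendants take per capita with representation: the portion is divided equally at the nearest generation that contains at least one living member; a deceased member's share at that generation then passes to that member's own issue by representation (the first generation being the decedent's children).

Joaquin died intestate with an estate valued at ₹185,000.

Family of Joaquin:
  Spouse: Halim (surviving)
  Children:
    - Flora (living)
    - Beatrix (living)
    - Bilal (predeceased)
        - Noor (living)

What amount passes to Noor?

Noor receives ₹37,000.

Halim takes two-fifths of ₹185,000 = ₹74,000. The remaining ₹111,000 passes to the descendants.
The descendants' portion (₹111,000) is divided into 3 shares of ₹37,000: Flora and Beatrix each take ₹37,000; Bilal's ₹37,000 share passes to Bilal's issue.
Bilal's share (₹37,000) passes entirely to Noor.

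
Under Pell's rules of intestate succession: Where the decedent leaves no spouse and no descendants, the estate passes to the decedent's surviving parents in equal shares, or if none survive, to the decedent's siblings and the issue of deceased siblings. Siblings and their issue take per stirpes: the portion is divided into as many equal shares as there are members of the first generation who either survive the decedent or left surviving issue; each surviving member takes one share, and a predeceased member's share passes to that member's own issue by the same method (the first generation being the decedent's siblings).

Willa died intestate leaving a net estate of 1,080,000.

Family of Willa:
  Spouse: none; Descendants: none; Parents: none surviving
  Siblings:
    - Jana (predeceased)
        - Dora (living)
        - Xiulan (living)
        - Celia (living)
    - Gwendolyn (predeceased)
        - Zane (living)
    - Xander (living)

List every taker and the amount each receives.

Dora: 120,000; Xiulan: 120,000; Celia: 120,000; Zane: 360,000; Xander: 360,000

The entire 1,080,000 passes to the siblings and their issue.
That amount (1,080,000) is divided into 3 shares of 360,000: Xander takes 360,000; Jana's 360,000 share passes to Jana's issue; Gwendolyn's 360,000 share passes to Gwendolyn's issue.
Jana's share (360,000) is divided into 3 shares of 120,000: Dora, Xiulan, and Celia each take 120,000.
Gwendolyn's share (360,000) passes entirely to Zane.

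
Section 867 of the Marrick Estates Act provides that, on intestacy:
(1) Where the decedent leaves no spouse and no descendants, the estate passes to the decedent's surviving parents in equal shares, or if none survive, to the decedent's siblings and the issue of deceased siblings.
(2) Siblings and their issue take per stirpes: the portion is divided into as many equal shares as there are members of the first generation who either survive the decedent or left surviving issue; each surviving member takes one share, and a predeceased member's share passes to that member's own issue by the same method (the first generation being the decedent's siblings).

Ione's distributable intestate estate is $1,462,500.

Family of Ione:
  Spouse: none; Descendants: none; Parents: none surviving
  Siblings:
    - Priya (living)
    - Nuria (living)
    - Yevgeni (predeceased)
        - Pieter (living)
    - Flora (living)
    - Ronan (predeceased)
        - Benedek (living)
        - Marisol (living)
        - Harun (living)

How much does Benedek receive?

The entire $1,462,500 passes to the siblings and their issue.
That amount ($1,462,500) is divided into 5 shares of $292,500: Priya, Nuria, and Flora each take $292,500; Yevgeni's $292,500 share passes to Yevgeni's issue; Ronan's $292,500 share passes to Ronan's issue.
Yevgeni's share ($292,500) passes entirely to Pieter.
Ronan's share ($292,500) is divided into 3 shares of $97,500: Benedek, Marisol, and Harun each take $97,500.

Benedek receives $97,500.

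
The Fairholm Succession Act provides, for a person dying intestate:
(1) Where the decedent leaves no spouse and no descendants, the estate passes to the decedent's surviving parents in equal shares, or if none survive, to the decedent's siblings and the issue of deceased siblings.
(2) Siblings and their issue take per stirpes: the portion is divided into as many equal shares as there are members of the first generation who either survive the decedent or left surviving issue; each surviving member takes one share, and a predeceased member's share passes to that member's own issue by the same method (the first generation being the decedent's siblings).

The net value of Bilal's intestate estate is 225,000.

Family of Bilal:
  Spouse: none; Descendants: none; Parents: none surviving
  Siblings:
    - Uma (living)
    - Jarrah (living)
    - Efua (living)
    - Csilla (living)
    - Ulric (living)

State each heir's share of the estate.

The entire 225,000 passes to the siblings and their issue.
That amount (225,000) is divided into 5 shares of 45,000: Uma, Jarrah, Efua, Csilla, and Ulric each take 45,000.

Uma: 45,000; Jarrah: 45,000; Efua: 45,000; Csilla: 45,000; Ulric: 45,000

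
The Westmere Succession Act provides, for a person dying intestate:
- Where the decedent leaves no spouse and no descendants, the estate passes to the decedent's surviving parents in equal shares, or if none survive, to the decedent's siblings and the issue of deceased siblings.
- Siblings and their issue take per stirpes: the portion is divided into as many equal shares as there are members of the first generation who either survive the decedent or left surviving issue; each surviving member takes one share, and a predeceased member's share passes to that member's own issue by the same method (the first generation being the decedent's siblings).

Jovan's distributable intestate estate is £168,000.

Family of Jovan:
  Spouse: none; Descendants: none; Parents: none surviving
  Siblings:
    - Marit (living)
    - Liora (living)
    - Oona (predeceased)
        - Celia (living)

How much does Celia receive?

The entire £168,000 passes to the siblings and their issue.
That amount (£168,000) is divided into 3 shares of £56,000: Marit and Liora each take £56,000; Oona's £56,000 share passes to Oona's issue.
Oona's share (£56,000) passes entirely to Celia.

Celia receives £56,000.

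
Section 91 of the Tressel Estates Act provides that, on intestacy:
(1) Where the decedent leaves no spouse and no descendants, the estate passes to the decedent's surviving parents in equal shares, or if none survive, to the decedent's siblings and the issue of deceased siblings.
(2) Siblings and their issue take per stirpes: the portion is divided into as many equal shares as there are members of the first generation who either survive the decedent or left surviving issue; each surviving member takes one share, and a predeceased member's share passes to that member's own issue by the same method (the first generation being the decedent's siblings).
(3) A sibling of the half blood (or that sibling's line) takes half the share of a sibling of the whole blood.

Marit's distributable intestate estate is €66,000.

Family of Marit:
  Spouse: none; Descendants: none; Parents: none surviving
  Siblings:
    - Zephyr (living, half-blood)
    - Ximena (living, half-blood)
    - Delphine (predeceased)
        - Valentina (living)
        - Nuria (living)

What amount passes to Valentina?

Valentina receives €16,500.

The entire €66,000 passes to the siblings and their issue.
Counting each half-blood sibling's line as half a unit, there are 2 units in €66,000, so one unit is €33,000. Whole-blood lines (Delphine) take €33,000 each; half-blood lines (Zephyr and Ximena) take €16,500 each.
Delphine's share (€33,000) is divided into 2 shares of €16,500: Valentina and Nuria each take €16,500.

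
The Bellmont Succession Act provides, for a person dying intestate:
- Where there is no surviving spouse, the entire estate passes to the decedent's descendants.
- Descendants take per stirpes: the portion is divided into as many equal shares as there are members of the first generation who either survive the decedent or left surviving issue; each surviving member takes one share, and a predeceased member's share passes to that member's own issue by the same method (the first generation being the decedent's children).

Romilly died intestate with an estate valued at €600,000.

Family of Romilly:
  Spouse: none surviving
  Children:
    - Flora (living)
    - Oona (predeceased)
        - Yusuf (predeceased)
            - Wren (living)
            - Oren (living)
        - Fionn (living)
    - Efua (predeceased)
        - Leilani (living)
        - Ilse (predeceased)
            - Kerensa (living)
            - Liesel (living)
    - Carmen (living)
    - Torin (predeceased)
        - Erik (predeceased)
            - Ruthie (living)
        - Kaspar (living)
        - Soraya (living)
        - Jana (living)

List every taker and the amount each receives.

The entire €600,000 passes to the descendants.
That amount (€600,000) is divided into 5 shares of €120,000: Flora and Carmen each take €120,000; Oona's €120,000 share passes to Oona's issue; Efua's €120,000 share passes to Efua's issue; Torin's €120,000 share passes to Torin's issue.
Oona's share (€120,000) is divided into 2 shares of €60,000: Fionn takes €60,000; Yusuf's €60,000 share passes to Yusuf's issue.
Yusuf's share (€60,000) is divided into 2 shares of €30,000: Wren and Oren each take €30,000.
Efua's share (€120,000) is divided into 2 shares of €60,000: Leilani takes €60,000; Ilse's €60,000 share passes to Ilse's issue.
Ilse's share (€60,000) is divided into 2 shares of €30,000: Kerensa and Liesel each take €30,000.
Torin's share (€120,000) is divided into 4 shares of €30,000: Kaspar, Soraya, and Jana each take €30,000; Erik's €30,000 share passes to Erik's issue.
Erik's share (€30,000) passes entirely to Ruthie.

Flora: €120,000; Wren: €30,000; Oren: €30,000; Fionn: €60,000; Leilani: €60,000; Kerensa: €30,000; Liesel: €30,000; Carmen: €120,000; Ruthie: €30,000; Kaspar: €30,000; Soraya: €30,000; Jana: €30,000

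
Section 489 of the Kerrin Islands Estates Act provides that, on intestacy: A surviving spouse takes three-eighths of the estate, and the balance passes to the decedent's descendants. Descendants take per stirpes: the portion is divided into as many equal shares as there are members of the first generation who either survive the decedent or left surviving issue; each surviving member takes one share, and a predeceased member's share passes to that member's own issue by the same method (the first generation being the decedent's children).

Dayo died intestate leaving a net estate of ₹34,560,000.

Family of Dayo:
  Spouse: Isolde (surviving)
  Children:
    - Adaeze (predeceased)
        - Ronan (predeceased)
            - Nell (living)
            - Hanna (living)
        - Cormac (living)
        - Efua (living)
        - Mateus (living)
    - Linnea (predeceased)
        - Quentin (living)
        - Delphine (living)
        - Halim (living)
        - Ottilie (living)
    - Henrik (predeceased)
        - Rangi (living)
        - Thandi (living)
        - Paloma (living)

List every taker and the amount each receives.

Isolde takes three-eighths of ₹34,560,000 = ₹12,960,000. The remaining ₹21,600,000 passes to the descendants.
The descendants' portion (₹21,600,000) is divided into 3 shares of ₹7,200,000: Adaeze's ₹7,200,000 share passes to Adaeze's issue; Linnea's ₹7,200,000 share passes to Linnea's issue; Henrik's ₹7,200,000 share passes to Henrik's issue.
Adaeze's share (₹7,200,000) is divided into 4 shares of ₹1,800,000: Cormac, Efua, and Mateus each take ₹1,800,000; Ronan's ₹1,800,000 share passes to Ronan's issue.
Ronan's share (₹1,800,000) is divided into 2 shares of ₹900,000: Nell and Hanna each take ₹900,000.
Linnea's share (₹7,200,000) is divided into 4 shares of ₹1,800,000: Quentin, Delphine, Halim, and Ottilie each take ₹1,800,000.
Henrik's share (₹7,200,000) is divided into 3 shares of ₹2,400,000: Rangi, Thandi, and Paloma each take ₹2,400,000.

Isolde: ₹12,960,000; Nell: ₹900,000; Hanna: ₹900,000; Cormac: ₹1,800,000; Efua: ₹1,800,000; Mateus: ₹1,800,000; Quentin: ₹1,800,000; Delphine: ₹1,800,000; Halim: ₹1,800,000; Ottilie: ₹1,800,000; Rangi: ₹2,400,000; Thandi: ₹2,400,000; Paloma: ₹2,400,000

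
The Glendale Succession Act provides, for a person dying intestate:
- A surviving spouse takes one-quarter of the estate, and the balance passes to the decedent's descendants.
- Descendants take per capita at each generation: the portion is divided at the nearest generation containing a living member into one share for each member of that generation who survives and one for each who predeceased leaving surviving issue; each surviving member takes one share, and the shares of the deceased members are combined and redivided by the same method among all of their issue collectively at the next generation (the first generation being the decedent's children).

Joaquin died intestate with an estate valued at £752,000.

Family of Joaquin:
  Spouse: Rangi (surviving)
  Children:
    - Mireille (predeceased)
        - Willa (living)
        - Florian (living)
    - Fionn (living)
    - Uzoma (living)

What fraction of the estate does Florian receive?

Rangi takes one-quarter of £752,000 = £188,000. The remaining £564,000 passes to the descendants.
The descendants' portion (£564,000) is divided at the children's generation into 3 shares of £188,000. Fionn and Uzoma each take £188,000. The remaining share for the deceased Mireille (£188,000) is carried to the next generation.
That pool (£188,000) is divided at the grandchildren's generation equally among Willa and Florian: £94,000 each.

Florian receives 1/8 of the estate.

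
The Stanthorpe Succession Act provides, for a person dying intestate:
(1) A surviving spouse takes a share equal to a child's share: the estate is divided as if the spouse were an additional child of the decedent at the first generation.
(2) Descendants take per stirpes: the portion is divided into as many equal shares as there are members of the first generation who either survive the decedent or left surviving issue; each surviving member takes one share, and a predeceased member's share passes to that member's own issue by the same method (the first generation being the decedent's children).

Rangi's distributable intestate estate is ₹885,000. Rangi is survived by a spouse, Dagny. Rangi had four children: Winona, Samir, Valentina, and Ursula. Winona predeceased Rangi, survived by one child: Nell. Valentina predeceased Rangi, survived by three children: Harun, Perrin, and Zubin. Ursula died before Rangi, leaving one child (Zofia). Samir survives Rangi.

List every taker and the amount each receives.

The spouse counts as an additional share at the children's level, so there are 5 primary shares of ₹177,000. Dagny takes one such share (₹177,000).
The children's combined portion (₹708,000) is divided into 4 shares of ₹177,000: Samir takes ₹177,000; Winona's ₹177,000 share passes to Winona's issue; Valentina's ₹177,000 share passes to Valentina's issue; Ursula's ₹177,000 share passes to Ursula's issue.
Winona's share (₹177,000) passes entirely to Nell.
Valentina's share (₹177,000) is divided into 3 shares of ₹59,000: Harun, Perrin, and Zubin each take ₹59,000.
Ursula's share (₹177,000) passes entirely to Zofia.

Dagny: ₹177,000; Nell: ₹177,000; Samir: ₹177,000; Harun: ₹59,000; Perrin: ₹59,000; Zubin: ₹59,000; Zofia: ₹177,000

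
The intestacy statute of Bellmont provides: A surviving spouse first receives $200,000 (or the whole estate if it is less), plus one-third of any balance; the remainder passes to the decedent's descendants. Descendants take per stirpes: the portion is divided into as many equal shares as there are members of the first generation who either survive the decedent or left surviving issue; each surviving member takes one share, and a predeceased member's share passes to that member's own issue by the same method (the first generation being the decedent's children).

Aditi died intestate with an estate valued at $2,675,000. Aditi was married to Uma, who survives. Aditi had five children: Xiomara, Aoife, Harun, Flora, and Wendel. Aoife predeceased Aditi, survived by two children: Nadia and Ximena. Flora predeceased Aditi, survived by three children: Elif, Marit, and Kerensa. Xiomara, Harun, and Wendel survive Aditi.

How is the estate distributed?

Uma: $1,025,000; Xiomara: $330,000; Nadia: $165,000; Ximena: $165,000; Harun: $330,000; Elif: $110,000; Marit: $110,000; Kerensa: $110,000; Wendel: $330,000

Uma first takes $200,000, leaving a balance of $2,475,000. Uma then takes one-third of the balance ($825,000), for a total of $1,025,000. The remaining $1,650,000 passes to the descendants.
The descendants' portion ($1,650,000) is divided into 5 shares of $330,000: Xiomara, Harun, and Wendel each take $330,000; Aoife's $330,000 share passes to Aoife's issue; Flora's $330,000 share passes to Flora's issue.
Aoife's share ($330,000) is divided into 2 shares of $165,000: Nadia and Ximena each take $165,000.
Flora's share ($330,000) is divided into 3 shares of $110,000: Elif, Marit, and Kerensa each take $110,000.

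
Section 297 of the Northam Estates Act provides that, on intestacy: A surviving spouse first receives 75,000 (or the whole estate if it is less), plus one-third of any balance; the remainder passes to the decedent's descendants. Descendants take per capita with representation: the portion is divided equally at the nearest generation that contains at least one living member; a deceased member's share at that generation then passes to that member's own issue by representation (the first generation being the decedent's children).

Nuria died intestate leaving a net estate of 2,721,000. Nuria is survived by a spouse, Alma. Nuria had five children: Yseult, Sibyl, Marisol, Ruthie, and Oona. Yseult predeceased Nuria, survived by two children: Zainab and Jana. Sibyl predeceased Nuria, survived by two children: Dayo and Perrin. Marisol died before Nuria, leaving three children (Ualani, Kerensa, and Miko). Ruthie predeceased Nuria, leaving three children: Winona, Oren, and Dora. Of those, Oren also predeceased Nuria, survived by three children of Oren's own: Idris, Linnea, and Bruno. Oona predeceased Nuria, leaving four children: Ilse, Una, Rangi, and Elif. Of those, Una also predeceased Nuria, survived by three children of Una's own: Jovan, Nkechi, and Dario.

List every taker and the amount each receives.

Alma first takes 75,000, leaving a balance of 2,646,000. Alma then takes one-third of the balance (882,000), for a total of 957,000. The remaining 1,764,000 passes to the descendants.
No child survives, so the initial division is made at the grandchildren's generation.
The descendants' portion (1,764,000) is divided into 14 shares of 126,000: Zainab, Jana, Dayo, Perrin, Ualani, Kerensa, Miko, Winona, Dora, Ilse, Rangi, and Elif each take 126,000; Oren's 126,000 share passes to Oren's issue; Una's 126,000 share passes to Una's issue.
Oren's share (126,000) is divided into 3 shares of 42,000: Idris, Linnea, and Bruno each take 42,000.
Una's share (126,000) is divided into 3 shares of 42,000: Jovan, Nkechi, and Dario each take 42,000.

Alma: 957,000; Zainab: 126,000; Jana: 126,000; Dayo: 126,000; Perrin: 126,000; Ualani: 126,000; Kerensa: 126,000; Miko: 126,000; Winona: 126,000; Idris: 42,000; Linnea: 42,000; Bruno: 42,000; Dora: 126,000; Ilse: 126,000; Jovan: 42,000; Nkechi: 42,000; Dario: 42,000; Rangi: 126,000; Elif: 126,000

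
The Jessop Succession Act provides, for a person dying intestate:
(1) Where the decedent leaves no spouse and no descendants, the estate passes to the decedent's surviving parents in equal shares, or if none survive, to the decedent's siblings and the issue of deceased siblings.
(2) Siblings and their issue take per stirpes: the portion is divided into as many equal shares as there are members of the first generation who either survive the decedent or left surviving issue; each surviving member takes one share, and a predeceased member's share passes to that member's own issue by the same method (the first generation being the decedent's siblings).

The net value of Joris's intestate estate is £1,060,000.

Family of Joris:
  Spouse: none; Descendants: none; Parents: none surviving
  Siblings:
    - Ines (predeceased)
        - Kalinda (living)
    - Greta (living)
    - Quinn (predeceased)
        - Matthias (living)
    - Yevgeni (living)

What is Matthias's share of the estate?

Matthias receives £265,000.

The entire £1,060,000 passes to the siblings and their issue.
That amount (£1,060,000) is divided into 4 shares of £265,000: Greta and Yevgeni each take £265,000; Ines's £265,000 share passes to Ines's issue; Quinn's £265,000 share passes to Quinn's issue.
Ines's share (£265,000) passes entirely to Kalinda.
Quinn's share (£265,000) passes entirely to Matthias.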